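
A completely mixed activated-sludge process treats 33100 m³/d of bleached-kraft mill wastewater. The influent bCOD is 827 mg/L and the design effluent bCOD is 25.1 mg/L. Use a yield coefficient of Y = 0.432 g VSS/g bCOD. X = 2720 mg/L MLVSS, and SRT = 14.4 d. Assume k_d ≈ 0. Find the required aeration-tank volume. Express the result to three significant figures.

V ≈ 60700 m³

V·X = Y·Q·ΔS·θ_c gives V = 0.432 × 33100 × (827 − 25.1) × 14.4 / 2720 = 60705 m³.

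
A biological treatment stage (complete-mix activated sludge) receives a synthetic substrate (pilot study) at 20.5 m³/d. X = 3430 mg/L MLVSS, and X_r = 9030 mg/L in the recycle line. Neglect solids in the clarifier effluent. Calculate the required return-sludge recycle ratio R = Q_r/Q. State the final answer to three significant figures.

R ≈ 0.613

Solids balance on the clarifier gives (1+R)X = R·X_r, so R = X/(X_r − X) = 3430 / (9030 − 3430) = 0.6125.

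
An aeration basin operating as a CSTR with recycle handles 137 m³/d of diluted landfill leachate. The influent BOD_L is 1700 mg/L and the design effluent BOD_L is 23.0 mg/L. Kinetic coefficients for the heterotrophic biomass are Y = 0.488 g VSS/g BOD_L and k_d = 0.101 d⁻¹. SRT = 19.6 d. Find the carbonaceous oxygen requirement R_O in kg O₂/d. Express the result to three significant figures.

Observed yield with endogenous decay: Y_obs = Y / (1 + k_d·θ_c) = 0.488 / (1 + 0.101 × 19.6) = 0.488 / 2.980 = 0.1638 g VSS/g BOD_L.
Q·(S₀ − S) = 137 × (1700 − 23.0) × 10⁻³ = 229.7 kg/d removed.
P_X = Y_obs·Q·(S₀ − S) = 0.1638 × 229.7 = 37.63 kg VSS/d.
R_O = Q·ΔS − 1.42 P_X = 229.7 − 53.43 = 176.3 kg O₂/d.

R_O ≈ 176 kg O₂/d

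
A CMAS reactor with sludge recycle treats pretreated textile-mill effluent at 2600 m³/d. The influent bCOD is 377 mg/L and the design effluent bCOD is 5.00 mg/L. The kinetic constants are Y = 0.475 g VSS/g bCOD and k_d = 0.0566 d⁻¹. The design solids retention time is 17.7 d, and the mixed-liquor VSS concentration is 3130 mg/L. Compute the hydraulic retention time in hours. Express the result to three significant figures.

From the SRT design equation V = Y Q (S₀−S) θ_c / [X (1 + k_d θ_c)] = 0.475 × 2600 × (377 − 5.00) × 17.7 / [3130 × (1 + 0.0566 × 17.7)] = 8.13×10^6 / 6266 = 1298 m³.
HRT = V/Q = 1298 m³ / 2600 m³·d⁻¹ = 0.4992 d × 24 = 11.98 h.

τ ≈ 12.0 h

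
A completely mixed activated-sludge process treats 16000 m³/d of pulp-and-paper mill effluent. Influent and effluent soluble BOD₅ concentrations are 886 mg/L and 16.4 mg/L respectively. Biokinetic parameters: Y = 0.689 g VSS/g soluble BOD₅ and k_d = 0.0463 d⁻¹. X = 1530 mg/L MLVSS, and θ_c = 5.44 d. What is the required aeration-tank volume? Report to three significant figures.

Rearranging the biomass balance for a CMAS with decay, V = Y·Q·ΔS·θ_c / [X·(1+k_d θ_c)] = 0.689 × 16000 × (886 − 16.4) × 5.44 / [1530 × (1 + 0.0463 × 5.44)] = 5.22×10^7 / 1915 = 27227 m³.

V ≈ 27200 m³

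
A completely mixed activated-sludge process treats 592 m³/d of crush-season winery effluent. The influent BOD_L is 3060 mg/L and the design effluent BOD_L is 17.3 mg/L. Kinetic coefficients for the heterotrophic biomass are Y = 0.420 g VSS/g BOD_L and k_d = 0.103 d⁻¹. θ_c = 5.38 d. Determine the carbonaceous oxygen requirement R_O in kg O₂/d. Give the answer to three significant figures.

R_O ≈ 1110 kg O₂/d

Correct the yield for decay: Y_obs = Y/(1 + k_d θ_c) = 0.420 / (1 + 0.103 × 5.38) = 0.420 / 1.554 = 0.2702.
Mass of BOD_L removed per day: Q(S₀ − S) = 592 × 3043 g/m³ = 1801 kg/d.
Net sludge production P_X = 0.2702 × 1801 = 486.8 kg VSS/d.
Carbonaceous O₂ demand = substrate oxidised − cell-mass equivalent = 1801 − 1.42 × 486.8 = 1110 kg O₂/d.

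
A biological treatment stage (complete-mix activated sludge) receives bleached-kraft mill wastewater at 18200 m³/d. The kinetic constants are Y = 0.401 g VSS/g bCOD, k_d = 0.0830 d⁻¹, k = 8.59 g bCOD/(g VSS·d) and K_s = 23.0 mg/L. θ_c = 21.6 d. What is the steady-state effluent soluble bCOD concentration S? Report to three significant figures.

For a completely mixed reactor with recycle the Lawrence–McCarty relation gives S = K_s·(1 + k_d·θ_c) / [θ_c·(Y·k − k_d) − 1] = 23.0 × (1 + 0.0830 × 21.6) / [21.6 × (0.401 × 8.59 − 0.0830) − 1] = 64.23 / 71.61 = 0.8970 mg/L.

S ≈ 0.897 mg/L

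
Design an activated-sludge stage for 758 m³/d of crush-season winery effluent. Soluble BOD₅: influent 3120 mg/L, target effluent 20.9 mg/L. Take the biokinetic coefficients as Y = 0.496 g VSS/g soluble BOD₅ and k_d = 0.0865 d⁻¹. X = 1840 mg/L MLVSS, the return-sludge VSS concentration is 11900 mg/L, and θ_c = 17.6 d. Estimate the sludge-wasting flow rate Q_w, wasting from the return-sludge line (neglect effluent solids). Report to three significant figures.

Q_w ≈ 38.8 m³/d

Rearranging the biomass balance for a CMAS with decay, V = Y·Q·ΔS·θ_c / [X·(1+k_d θ_c)] = 0.496 × 758 × (3120 − 20.9) × 17.6 / [1840 × (1 + 0.0865 × 17.6)] = 2.05×10^7 / 4641 = 4418 m³.
θ_c = V·X/(Q_w·X_r) when wasting from the recycle, so Q_w = V·X/(θ_c·X_r) = 4418 × 1840 / (17.6 × 11900) = 38.82 m³/d.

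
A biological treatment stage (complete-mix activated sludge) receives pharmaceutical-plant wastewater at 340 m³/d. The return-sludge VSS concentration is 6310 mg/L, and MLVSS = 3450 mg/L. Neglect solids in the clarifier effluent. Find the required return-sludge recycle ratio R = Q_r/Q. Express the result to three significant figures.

Mass balance around the secondary clarifier (neglecting effluent solids): R = X / (X_r − X) = 3450 / (6310 − 3450) = 1.206.

R ≈ 1.21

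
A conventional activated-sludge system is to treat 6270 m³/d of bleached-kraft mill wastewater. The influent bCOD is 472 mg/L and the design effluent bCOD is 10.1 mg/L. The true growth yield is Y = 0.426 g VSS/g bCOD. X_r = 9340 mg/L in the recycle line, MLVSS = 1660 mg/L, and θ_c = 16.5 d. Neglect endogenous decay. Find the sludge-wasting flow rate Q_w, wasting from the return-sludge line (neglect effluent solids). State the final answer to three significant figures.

Biomass mass balance (decay neglected): V·X = Y·Q·(S₀ − S)·θ_c, so V = 0.426 × 6270 × (472 − 10.1) × 16.5 / 1660 = 12263 m³.
Q_w = (V·X)/(θ_c X_r) = 12263 × 1660 / (16.5 × 9340) = 132.1 m³/d.

Q_w ≈ 132 m³/d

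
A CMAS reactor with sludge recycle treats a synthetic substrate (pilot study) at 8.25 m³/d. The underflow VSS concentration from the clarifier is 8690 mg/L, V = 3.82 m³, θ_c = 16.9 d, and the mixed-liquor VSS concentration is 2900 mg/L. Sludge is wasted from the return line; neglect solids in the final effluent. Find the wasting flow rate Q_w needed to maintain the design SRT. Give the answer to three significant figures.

Q_w ≈ 0.0754 m³/d

Q_w = (V·X)/(θ_c X_r) = 3.820 × 2900 / (16.9 × 8690) = 0.07543 m³/d.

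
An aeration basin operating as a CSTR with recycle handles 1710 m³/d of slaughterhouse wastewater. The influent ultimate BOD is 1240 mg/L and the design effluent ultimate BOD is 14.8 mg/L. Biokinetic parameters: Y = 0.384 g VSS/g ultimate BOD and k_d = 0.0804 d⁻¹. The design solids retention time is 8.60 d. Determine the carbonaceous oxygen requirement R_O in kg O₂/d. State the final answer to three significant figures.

Observed yield with endogenous decay: Y_obs = Y / (1 + k_d·θ_c) = 0.384 / (1 + 0.0804 × 8.60) = 0.384 / 1.691 = 0.2270 g VSS/g ultimate BOD.
ΔS = 1240 − 14.8 = 1225 mg/L, so the substrate removal rate is 1710 × 1225/1000 = 2095 kg ultimate BOD/d.
Biomass synthesised: P_X = Y_obs × 2095 = 475.6 kg VSS/d.
R_O = Q·ΔS − 1.42 P_X = 2095 − 675.4 = 1420 kg O₂/d.

R_O ≈ 1420 kg O₂/d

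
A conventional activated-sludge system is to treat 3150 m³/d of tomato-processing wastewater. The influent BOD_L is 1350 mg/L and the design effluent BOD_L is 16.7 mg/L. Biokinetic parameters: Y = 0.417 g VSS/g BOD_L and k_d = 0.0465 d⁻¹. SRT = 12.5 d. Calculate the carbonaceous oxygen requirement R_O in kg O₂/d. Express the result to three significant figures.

Correct the yield for decay: Y_obs = Y/(1 + k_d θ_c) = 0.417 / (1 + 0.0465 × 12.5) = 0.417 / 1.581 = 0.2637.
Substrate removed = Q·(S₀ − S) = 3150 m³/d × (1350 − 16.7) g/m³ = 4.2×10^6 g/d = 4200 kg/d.
P_X = Y_obs·Q·(S₀ − S) = 0.2637 × 4200 = 1108 kg VSS/d.
R_O = Q·ΔS − 1.42 P_X = 4200 − 1573 = 2627 kg O₂/d.

R_O ≈ 2630 kg O₂/d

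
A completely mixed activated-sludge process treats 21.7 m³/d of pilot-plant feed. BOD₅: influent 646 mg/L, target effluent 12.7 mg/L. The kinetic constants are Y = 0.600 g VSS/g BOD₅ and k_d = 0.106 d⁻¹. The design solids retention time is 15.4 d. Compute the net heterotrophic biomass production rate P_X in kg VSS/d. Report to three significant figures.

P_X ≈ 3.13 kg VSS/d

Y_obs = Y / (1 + k_d θ_c) = 0.600 / (1 + 0.106 × 15.4) = 0.600 / 2.632 = 0.2279.
Q·(S₀ − S) = 21.7 × (646 − 12.7) × 10⁻³ = 13.74 kg/d removed.
P_X = Y_obs · Q(S₀ − S) = 0.2279 × 13.74 = 3.132 kg VSS/d.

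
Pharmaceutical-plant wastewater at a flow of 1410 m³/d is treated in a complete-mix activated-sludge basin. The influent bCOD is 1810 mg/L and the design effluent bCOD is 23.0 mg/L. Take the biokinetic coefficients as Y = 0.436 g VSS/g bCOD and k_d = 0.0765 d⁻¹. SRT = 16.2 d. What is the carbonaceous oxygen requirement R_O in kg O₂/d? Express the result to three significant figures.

The observed yield is Y_obs = Y/(1 + k_d·θ_c) = 0.436 / (1 + 0.0765 × 16.2) = 0.436 / 2.239 = 0.1947 g VSS per g bCOD removed.
Mass of bCOD removed per day: Q(S₀ − S) = 1410 × 1787 g/m³ = 2520 kg/d.
Biomass synthesised: P_X = Y_obs × 2520 = 490.6 kg VSS/d.
R_O = Q·ΔS − 1.42 P_X = 2520 − 696.6 = 1823 kg O₂/d.

R_O ≈ 1820 kg O₂/d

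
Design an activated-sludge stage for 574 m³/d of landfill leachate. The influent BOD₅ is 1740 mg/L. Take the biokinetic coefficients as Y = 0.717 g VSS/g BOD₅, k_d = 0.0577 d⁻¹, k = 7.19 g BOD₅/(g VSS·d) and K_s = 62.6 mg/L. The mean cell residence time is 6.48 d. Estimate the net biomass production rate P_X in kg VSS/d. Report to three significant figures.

For a completely mixed reactor with recycle the Lawrence–McCarty relation gives S = K_s·(1 + k_d·θ_c) / [θ_c·(Y·k − k_d) − 1] = 62.6 × (1 + 0.0577 × 6.48) / [6.48 × (0.717 × 7.19 − 0.0577) − 1] = 86.01 / 32.03 = 2.685 mg/L.
Y_obs = Y / (1 + k_d θ_c) = 0.717 / (1 + 0.0577 × 6.48) = 0.717 / 1.374 = 0.5219.
Mass of BOD₅ removed per day: Q(S₀ − S) = 574 × 1737 g/m³ = 997.2 kg/d.
P_X = Y_obs · Q(S₀ − S) = 0.5219 × 997.2 = 520.4 kg VSS/d.

P_X ≈ 520 kg VSS/d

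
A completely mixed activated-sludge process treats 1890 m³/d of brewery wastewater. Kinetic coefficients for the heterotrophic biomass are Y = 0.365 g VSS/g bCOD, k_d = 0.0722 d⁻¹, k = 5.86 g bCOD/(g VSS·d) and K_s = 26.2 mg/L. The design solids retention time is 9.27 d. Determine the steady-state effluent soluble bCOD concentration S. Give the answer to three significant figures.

From the Monod/SRT balance for a CMAS, S = K_s·(1+k_d θ_c)/[θ_c·(Y k − k_d) − 1] = 26.2 × (1 + 0.0722 × 9.27) / [9.27 × (0.365 × 5.86 − 0.0722) − 1] = 43.74 / 18.16 = 2.409 mg/L.

S ≈ 2.41 mg/L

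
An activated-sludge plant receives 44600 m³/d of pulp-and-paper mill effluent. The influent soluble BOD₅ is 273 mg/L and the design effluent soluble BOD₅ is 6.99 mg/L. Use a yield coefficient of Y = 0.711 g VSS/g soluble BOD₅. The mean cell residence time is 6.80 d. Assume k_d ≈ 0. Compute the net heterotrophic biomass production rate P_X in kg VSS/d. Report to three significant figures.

Since k_d ≈ 0, Y_obs = Y = 0.711 g VSS/g soluble BOD₅.
Q·(S₀ − S) = 44600 × (273 − 6.99) × 10⁻³ = 11864 kg/d removed.
Biomass produced: P_X = Y_obs·Q·ΔS = 0.7110 × 11864 ≈ 8435 kg VSS/d.

P_X ≈ 8440 kg VSS/d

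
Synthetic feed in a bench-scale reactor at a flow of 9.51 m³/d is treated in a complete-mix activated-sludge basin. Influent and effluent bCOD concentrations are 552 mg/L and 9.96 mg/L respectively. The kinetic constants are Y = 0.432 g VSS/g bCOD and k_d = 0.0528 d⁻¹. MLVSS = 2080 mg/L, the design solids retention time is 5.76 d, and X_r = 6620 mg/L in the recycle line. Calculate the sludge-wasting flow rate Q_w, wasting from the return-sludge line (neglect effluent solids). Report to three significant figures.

Q_w ≈ 0.258 m³/d

Rearranging the biomass balance for a CMAS with decay, V = Y·Q·ΔS·θ_c / [X·(1+k_d θ_c)] = 0.432 × 9.51 × (552 − 9.96) × 5.76 / [2080 × (1 + 0.0528 × 5.76)] = 1.28×10^4 / 2713 = 4.729 m³.
Wasting from the return line (neglecting effluent solids): Q_w = V·X / (θ_c·X_r) = 4.729 × 2080 / (5.76 × 6620) = 0.2579 m³/d.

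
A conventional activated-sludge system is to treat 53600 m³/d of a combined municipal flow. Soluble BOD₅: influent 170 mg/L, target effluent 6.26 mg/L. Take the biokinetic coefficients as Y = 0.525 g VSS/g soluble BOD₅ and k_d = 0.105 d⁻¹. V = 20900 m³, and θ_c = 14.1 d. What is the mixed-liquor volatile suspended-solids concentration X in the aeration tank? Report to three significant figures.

X ≈ 1250 mg/L

X = Y·Q·ΔS·θ_c / [V·(1 + k_d θ_c)] = 0.525 × 53600 × (170 − 6.26) × 14.1 / [20900 × (1 + 0.105 × 14.1)] = 1253 mg/L.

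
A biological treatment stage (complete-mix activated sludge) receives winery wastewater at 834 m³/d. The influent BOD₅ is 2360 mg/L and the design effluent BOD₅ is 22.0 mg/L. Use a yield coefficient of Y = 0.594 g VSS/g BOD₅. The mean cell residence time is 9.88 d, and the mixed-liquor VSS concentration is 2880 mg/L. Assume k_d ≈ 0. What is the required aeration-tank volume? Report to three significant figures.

With k_d = 0 the design equation reduces to V = Y Q (S₀−S) θ_c / X = 0.594 × 834 × (2360 − 22.0) × 9.88 / 2880 = 3973 m³.

V ≈ 3970 m³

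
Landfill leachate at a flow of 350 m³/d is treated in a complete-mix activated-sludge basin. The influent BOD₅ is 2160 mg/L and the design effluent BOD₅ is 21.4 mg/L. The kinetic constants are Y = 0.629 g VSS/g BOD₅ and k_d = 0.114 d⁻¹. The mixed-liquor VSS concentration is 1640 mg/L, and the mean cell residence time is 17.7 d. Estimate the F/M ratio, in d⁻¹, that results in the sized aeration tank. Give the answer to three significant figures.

F/M ≈ 0.274 d⁻¹

From the SRT design equation V = Y Q (S₀−S) θ_c / [X (1 + k_d θ_c)] = 0.629 × 350 × (2160 − 21.4) × 17.7 / [1640 × (1 + 0.114 × 17.7)] = 8.33×10^6 / 4949 = 1684 m³.
F/M = Q·S₀ / (V·X) = 350 × 2160 / (1684 × 1640) = 0.2738 g BOD₅·(g VSS·d)⁻¹.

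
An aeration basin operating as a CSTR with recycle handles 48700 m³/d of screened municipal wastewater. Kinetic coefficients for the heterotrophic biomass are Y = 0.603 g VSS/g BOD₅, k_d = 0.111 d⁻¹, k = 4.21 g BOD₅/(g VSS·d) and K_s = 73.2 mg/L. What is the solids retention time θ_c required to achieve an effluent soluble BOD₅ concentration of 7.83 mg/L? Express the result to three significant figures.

At the target effluent, Y k S/(K_s+S) = 0.603×4.21×7.83/81.03 = 0.2453 d⁻¹.
Then 1/θ_c = μ − k_d = 0.2453 − 0.111 = 0.1343 d⁻¹, giving θ_c = 7.445 d.

θ_c ≈ 7.45 d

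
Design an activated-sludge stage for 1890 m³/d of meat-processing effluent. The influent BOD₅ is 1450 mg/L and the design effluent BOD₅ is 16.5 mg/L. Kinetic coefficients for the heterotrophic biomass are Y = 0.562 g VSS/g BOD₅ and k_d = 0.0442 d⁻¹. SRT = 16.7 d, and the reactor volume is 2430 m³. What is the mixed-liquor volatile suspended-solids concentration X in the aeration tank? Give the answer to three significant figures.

X ≈ 6020 mg/L

From V·X·(1 + k_d·θ_c) = Y·Q·(S₀ − S)·θ_c: X = 0.562 × 1890 × (1450 − 16.5) × 16.7 / [2430 × (1 + 0.0442 × 16.7)] = 6020 mg/L.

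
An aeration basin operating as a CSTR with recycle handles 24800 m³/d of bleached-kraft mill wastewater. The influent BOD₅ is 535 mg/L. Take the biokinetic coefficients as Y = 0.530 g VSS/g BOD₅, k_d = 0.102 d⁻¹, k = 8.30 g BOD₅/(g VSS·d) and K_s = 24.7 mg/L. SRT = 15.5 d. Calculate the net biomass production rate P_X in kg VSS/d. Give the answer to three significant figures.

P_X ≈ 2720 kg VSS/d

From the Monod/SRT balance for a CMAS, S = K_s·(1+k_d θ_c)/[θ_c·(Y k − k_d) − 1] = 24.7 × (1 + 0.102 × 15.5) / [15.5 × (0.530 × 8.30 − 0.102) − 1] = 63.75 / 65.60 = 0.9718 mg/L.
Correct the yield for decay: Y_obs = Y/(1 + k_d θ_c) = 0.530 / (1 + 0.102 × 15.5) = 0.530 / 2.581 = 0.2053.
ΔS = 535 − 0.972 = 534.0 mg/L, so the substrate removal rate is 24800 × 534.0/1000 = 13244 kg BOD₅/d.
Net biomass production P_X = Y_obs × Q·(S₀ − S) = 0.2053 × 13244 = 2720 kg VSS/d.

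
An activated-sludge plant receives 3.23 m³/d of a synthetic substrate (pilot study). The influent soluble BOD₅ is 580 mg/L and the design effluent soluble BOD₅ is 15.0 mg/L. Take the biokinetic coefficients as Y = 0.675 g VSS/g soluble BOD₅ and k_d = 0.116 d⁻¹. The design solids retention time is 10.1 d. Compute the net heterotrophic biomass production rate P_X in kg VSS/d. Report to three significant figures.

Correct the yield for decay: Y_obs = Y/(1 + k_d θ_c) = 0.675 / (1 + 0.116 × 10.1) = 0.675 / 2.172 = 0.3108.
ΔS = 580 − 15.0 = 565.0 mg/L, so the substrate removal rate is 3.23 × 565.0/1000 = 1.825 kg soluble BOD₅/d.
So the net sludge growth is P_X = 0.3108 × 1.825 = 0.5673 kg VSS/d.

P_X ≈ 0.567 kg VSS/d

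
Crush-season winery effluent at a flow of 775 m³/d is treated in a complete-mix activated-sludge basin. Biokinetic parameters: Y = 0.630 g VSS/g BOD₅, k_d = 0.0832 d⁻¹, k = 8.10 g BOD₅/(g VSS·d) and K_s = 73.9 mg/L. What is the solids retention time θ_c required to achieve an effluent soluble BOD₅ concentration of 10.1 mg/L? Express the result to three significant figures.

From 1/θ_c = Y·k·S/(K_s + S) − k_d: Y·k·S/(K_s+S) = 0.630 × 8.10 × 10.1 / (73.9 + 10.1) = 0.6136 d⁻¹.
1/θ_c = 0.6136 − 0.0832 = 0.5304 d⁻¹, so θ_c = 1.885 d.

θ_c ≈ 1.89 d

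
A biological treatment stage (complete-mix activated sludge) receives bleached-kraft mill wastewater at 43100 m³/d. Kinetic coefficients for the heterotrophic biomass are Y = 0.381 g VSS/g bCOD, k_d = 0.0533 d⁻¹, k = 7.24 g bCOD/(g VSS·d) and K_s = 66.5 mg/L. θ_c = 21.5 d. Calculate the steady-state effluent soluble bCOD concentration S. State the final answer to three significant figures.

Effluent substrate depends only on kinetics and SRT: S = K_s(1 + k_d θ_c) / [θ_c(Yk − k_d) − 1] = 66.5 × (1 + 0.0533 × 21.5) / [21.5 × (0.381 × 7.24 − 0.0533) − 1] = 142.7 / 57.16 = 2.497 mg/L.

S ≈ 2.50 mg/L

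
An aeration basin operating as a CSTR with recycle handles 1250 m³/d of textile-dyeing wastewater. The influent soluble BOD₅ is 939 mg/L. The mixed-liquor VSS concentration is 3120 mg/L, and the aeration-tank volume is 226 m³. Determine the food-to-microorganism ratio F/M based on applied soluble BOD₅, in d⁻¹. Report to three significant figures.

F/M ≈ 1.66 d⁻¹

Food-to-microorganism ratio F/M = Q S₀ / (V X) = 1250 × 939 / (226.0 × 3120) = 1.665 d⁻¹.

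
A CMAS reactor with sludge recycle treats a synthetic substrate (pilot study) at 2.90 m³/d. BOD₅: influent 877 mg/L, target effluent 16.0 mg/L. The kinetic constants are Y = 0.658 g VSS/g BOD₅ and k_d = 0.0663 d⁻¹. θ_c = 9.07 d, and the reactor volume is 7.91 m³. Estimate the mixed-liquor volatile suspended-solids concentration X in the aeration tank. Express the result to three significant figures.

X ≈ 1180 mg/L

From V·X·(1 + k_d·θ_c) = Y·Q·(S₀ − S)·θ_c: X = 0.658 × 2.90 × (877 − 16.0) × 9.07 / [7.91 × (1 + 0.0663 × 9.07)] = 1176 mg/L.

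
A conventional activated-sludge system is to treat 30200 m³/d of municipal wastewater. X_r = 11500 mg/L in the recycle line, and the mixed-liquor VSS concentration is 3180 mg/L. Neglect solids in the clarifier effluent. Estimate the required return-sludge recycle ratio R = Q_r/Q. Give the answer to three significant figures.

R ≈ 0.382

Mass balance around the secondary clarifier (neglecting effluent solids): R = X / (X_r − X) = 3180 / (11500 − 3180) = 0.3822.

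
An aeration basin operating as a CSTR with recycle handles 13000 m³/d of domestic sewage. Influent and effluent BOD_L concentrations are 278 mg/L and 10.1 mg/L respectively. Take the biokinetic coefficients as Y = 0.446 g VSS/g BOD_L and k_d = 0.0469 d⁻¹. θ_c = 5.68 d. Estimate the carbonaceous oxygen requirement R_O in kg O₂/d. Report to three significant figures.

The observed yield is Y_obs = Y/(1 + k_d·θ_c) = 0.446 / (1 + 0.0469 × 5.68) = 0.446 / 1.266 = 0.3522 g VSS per g BOD_L removed.
ΔS = 278 − 10.1 = 267.9 mg/L, so the substrate removal rate is 13000 × 267.9/1000 = 3483 kg BOD_L/d.
Net sludge production P_X = 0.3522 × 3483 = 1227 kg VSS/d.
Carbonaceous O₂ demand = substrate oxidised − cell-mass equivalent = 3483 − 1.42 × 1227 = 1741 kg O₂/d.

R_O ≈ 1740 kg O₂/d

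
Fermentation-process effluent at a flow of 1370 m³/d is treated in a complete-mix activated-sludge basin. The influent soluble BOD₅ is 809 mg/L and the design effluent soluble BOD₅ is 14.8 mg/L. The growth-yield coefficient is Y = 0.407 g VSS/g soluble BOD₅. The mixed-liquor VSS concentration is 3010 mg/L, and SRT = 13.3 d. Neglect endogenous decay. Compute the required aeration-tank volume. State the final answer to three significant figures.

Biomass mass balance (decay neglected): V·X = Y·Q·(S₀ − S)·θ_c, so V = 0.407 × 1370 × (809 − 14.8) × 13.3 / 3010 = 1957 m³.

V ≈ 1960 m³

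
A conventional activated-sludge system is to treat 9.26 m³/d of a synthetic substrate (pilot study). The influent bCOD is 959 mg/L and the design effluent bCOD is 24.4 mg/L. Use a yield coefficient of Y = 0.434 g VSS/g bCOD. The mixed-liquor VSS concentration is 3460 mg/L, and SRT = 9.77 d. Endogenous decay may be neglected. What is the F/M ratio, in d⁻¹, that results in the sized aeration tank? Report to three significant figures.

F/M ≈ 0.242 d⁻¹

V·X = Y·Q·ΔS·θ_c gives V = 0.434 × 9.26 × (959 − 24.4) × 9.77 / 3460 = 10.61 m³.
F/M = applied load / biomass = Q·S₀/(V·X) = 9.26 × 959 / (10.61 × 3460) = 0.2420 d⁻¹.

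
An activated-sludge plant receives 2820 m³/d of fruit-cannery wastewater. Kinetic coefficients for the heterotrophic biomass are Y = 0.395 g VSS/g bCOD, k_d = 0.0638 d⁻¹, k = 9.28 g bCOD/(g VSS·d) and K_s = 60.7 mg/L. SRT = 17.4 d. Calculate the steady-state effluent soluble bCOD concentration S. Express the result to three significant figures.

From the Monod/SRT balance for a CMAS, S = K_s·(1+k_d θ_c)/[θ_c·(Y k − k_d) − 1] = 60.7 × (1 + 0.0638 × 17.4) / [17.4 × (0.395 × 9.28 − 0.0638) − 1] = 128.1 / 61.67 = 2.077 mg/L.

S ≈ 2.08 mg/L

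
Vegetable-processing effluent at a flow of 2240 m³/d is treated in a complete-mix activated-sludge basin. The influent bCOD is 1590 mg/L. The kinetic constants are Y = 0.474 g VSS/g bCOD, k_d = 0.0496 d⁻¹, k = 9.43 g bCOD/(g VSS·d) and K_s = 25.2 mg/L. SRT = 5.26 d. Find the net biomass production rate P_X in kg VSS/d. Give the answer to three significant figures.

P_X ≈ 1340 kg VSS/d

Effluent substrate depends only on kinetics and SRT: S = K_s(1 + k_d θ_c) / [θ_c(Yk − k_d) − 1] = 25.2 × (1 + 0.0496 × 5.26) / [5.26 × (0.474 × 9.43 − 0.0496) − 1] = 31.77 / 22.25 = 1.428 mg/L.
The observed yield is Y_obs = Y/(1 + k_d·θ_c) = 0.474 / (1 + 0.0496 × 5.26) = 0.474 / 1.261 = 0.3759 g VSS per g bCOD removed.
ΔS = 1590 − 1.43 = 1589 mg/L, so the substrate removal rate is 2240 × 1589/1000 = 3558 kg bCOD/d.
P_X = Y_obs · Q(S₀ − S) = 0.3759 × 3558 = 1338 kg VSS/d.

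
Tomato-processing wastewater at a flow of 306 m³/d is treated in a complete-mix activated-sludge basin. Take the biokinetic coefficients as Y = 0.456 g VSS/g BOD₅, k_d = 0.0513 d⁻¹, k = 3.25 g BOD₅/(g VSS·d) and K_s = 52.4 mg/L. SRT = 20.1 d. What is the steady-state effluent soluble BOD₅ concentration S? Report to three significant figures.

Effluent substrate depends only on kinetics and SRT: S = K_s(1 + k_d θ_c) / [θ_c(Yk − k_d) − 1] = 52.4 × (1 + 0.0513 × 20.1) / [20.1 × (0.456 × 3.25 − 0.0513) − 1] = 106.4 / 27.76 = 3.834 mg/L.

S ≈ 3.83 mg/L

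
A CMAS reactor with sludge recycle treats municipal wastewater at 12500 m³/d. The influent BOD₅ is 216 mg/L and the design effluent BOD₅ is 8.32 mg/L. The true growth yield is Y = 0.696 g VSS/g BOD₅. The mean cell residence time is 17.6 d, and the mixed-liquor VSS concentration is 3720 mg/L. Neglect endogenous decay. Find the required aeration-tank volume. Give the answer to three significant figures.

V·X = Y·Q·ΔS·θ_c gives V = 0.696 × 12500 × (216 − 8.32) × 17.6 / 3720 = 8548 m³.

V ≈ 8550 m³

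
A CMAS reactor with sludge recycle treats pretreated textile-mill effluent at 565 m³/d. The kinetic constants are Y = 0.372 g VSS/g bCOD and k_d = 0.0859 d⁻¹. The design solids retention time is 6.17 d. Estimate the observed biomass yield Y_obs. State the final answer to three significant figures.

The observed yield is Y_obs = Y/(1 + k_d·θ_c) = 0.372 / (1 + 0.0859 × 6.17) = 0.372 / 1.530 = 0.2431 g VSS per g bCOD removed.

Y_obs ≈ 0.243 g VSS/g bCOD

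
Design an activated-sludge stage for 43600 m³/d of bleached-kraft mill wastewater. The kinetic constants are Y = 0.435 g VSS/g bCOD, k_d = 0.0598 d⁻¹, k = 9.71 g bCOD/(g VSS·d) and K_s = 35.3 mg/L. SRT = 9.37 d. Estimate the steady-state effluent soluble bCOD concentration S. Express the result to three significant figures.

Effluent substrate depends only on kinetics and SRT: S = K_s(1 + k_d θ_c) / [θ_c(Yk − k_d) − 1] = 35.3 × (1 + 0.0598 × 9.37) / [9.37 × (0.435 × 9.71 − 0.0598) − 1] = 55.08 / 38.02 = 1.449 mg/L.

S ≈ 1.45 mg/L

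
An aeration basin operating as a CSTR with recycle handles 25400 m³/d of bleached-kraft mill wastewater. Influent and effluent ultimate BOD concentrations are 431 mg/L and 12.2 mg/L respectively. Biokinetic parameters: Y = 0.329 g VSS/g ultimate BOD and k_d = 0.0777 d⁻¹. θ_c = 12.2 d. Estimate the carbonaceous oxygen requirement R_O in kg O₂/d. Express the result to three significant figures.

R_O ≈ 8090 kg O₂/d

Y_obs = Y / (1 + k_d θ_c) = 0.329 / (1 + 0.0777 × 12.2) = 0.329 / 1.948 = 0.1689.
Q·(S₀ − S) = 25400 × (431 − 12.2) × 10⁻³ = 10638 kg/d removed.
P_X = Y_obs·Q·(S₀ − S) = 0.1689 × 10638 = 1797 kg VSS/d.
R_O = Q·(S₀ − S) − 1.42·P_X = 10638 − 1.42 × 1797 = 8086 kg O₂/d.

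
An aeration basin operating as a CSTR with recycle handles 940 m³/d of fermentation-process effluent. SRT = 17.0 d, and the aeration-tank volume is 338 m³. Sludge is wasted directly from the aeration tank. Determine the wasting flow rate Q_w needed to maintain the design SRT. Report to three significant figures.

With mixed-liquor wasting, θ_c = V/Q_w, so Q_w = V/θ_c = 338.0/17.0 = 19.88 m³/d.

Q_w ≈ 19.9 m³/d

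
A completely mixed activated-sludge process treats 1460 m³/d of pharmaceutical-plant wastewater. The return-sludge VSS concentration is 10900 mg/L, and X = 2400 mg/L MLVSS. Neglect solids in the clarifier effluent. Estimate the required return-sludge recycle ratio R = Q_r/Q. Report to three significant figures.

Mass balance around the secondary clarifier (neglecting effluent solids): R = X / (X_r − X) = 2400 / (10900 − 2400) = 0.2824.

R ≈ 0.282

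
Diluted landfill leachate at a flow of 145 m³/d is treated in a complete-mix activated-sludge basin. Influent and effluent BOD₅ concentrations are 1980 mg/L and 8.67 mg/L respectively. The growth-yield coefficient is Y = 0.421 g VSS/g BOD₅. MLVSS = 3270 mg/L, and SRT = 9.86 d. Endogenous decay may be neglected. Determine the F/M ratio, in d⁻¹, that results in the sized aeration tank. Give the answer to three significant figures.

F/M ≈ 0.242 d⁻¹

With k_d = 0 the design equation reduces to V = Y Q (S₀−S) θ_c / X = 0.421 × 145 × (1980 − 8.67) × 9.86 / 3270 = 362.9 m³.
F/M = applied load / biomass = Q·S₀/(V·X) = 145 × 1980 / (362.9 × 3270) = 0.2420 d⁻¹.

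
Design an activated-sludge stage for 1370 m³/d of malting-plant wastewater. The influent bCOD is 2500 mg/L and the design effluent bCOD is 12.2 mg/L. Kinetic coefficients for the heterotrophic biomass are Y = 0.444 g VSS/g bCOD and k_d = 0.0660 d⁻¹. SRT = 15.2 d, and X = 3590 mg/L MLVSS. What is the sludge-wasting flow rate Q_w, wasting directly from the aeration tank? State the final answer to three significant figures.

Q_w ≈ 210 m³/d

Rearranging the biomass balance for a CMAS with decay, V = Y·Q·ΔS·θ_c / [X·(1+k_d θ_c)] = 0.444 × 1370 × (2500 − 12.2) × 15.2 / [3590 × (1 + 0.0660 × 15.2)] = 2.3×10^7 / 7191 = 3198 m³.
For wasting at MLVSS concentration, Q_w = V/θ_c = 3198/15.2 = 210.4 m³/d.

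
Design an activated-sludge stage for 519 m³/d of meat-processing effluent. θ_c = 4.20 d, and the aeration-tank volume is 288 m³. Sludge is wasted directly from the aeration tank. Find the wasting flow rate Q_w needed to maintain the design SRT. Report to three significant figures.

Q_w ≈ 68.6 m³/d

Wasting from the aeration tank: Q_w = V / θ_c = 288.0 / 4.20 = 68.57 m³/d.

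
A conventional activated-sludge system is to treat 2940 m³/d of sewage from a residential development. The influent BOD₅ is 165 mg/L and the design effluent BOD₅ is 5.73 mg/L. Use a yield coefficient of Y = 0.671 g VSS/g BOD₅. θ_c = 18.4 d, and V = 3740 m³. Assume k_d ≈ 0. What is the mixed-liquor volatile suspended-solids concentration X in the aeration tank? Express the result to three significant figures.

Without decay, X = Y Q (S₀−S) θ_c / V = 0.671 × 2940 × (165 − 5.73) × 18.4 / 3740 = 1546 mg/L.

X ≈ 1550 mg/L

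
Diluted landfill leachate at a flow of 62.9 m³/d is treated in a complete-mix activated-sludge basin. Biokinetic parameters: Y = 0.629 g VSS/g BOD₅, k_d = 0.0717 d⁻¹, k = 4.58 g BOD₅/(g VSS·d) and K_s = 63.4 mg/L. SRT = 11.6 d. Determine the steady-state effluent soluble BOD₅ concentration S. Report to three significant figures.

Effluent substrate depends only on kinetics and SRT: S = K_s(1 + k_d θ_c) / [θ_c(Yk − k_d) − 1] = 63.4 × (1 + 0.0717 × 11.6) / [11.6 × (0.629 × 4.58 − 0.0717) − 1] = 116.1 / 31.59 = 3.677 mg/L.

S ≈ 3.68 mg/L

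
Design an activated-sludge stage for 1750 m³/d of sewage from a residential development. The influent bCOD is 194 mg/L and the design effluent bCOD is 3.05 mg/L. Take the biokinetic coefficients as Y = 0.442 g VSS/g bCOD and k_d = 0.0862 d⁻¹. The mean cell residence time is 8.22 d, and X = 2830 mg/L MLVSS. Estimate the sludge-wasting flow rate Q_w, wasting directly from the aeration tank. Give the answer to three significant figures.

Q_w ≈ 30.5 m³/d

From the SRT design equation V = Y Q (S₀−S) θ_c / [X (1 + k_d θ_c)] = 0.442 × 1750 × (194 − 3.05) × 8.22 / [2830 × (1 + 0.0862 × 8.22)] = 1.21×10^6 / 4835 = 251.1 m³.
Wasting from the aeration tank: Q_w = V / θ_c = 251.1 / 8.22 = 30.55 m³/d.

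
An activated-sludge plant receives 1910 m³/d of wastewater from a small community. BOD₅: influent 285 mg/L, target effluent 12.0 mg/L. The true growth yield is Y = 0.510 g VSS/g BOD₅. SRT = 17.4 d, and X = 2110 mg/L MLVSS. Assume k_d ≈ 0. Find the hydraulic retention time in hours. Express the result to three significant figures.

τ ≈ 27.6 h

With k_d = 0 the design equation reduces to V = Y Q (S₀−S) θ_c / X = 0.510 × 1910 × (285 − 12.0) × 17.4 / 2110 = 2193 m³.
HRT = V/Q = 2193 m³ / 1910 m³·d⁻¹ = 1.148 d × 24 = 27.56 h.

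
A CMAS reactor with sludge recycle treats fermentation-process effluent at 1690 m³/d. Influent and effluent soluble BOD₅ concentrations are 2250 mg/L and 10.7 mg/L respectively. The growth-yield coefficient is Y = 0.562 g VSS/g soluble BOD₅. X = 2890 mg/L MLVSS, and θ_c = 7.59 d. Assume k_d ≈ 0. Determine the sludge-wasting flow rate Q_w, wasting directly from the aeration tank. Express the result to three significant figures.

V·X = Y·Q·ΔS·θ_c gives V = 0.562 × 1690 × (2250 − 10.7) × 7.59 / 2890 = 5586 m³.
For wasting at MLVSS concentration, Q_w = V/θ_c = 5586/7.59 = 735.9 m³/d.

Q_w ≈ 736 m³/d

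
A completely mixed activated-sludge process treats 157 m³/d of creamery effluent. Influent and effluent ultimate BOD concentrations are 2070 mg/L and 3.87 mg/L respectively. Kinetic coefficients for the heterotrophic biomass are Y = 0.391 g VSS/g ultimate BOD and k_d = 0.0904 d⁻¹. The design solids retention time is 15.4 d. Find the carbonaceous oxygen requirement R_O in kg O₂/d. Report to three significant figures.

R_O ≈ 249 kg O₂/d

The observed yield is Y_obs = Y/(1 + k_d·θ_c) = 0.391 / (1 + 0.0904 × 15.4) = 0.391 / 2.392 = 0.1635 g VSS per g ultimate BOD removed.
Mass of ultimate BOD removed per day: Q(S₀ − S) = 157 × 2066 g/m³ = 324.4 kg/d.
Biomass synthesised: P_X = Y_obs × 324.4 = 53.02 kg VSS/d.
Carbonaceous O₂ demand = substrate oxidised − cell-mass equivalent = 324.4 − 1.42 × 53.02 = 249.1 kg O₂/d.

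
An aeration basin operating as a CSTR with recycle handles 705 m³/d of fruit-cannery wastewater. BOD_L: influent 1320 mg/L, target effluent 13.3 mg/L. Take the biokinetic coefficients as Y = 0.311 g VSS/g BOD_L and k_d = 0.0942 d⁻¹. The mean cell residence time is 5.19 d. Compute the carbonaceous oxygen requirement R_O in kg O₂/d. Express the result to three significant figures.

R_O ≈ 648 kg O₂/d

Observed yield with endogenous decay: Y_obs = Y / (1 + k_d·θ_c) = 0.311 / (1 + 0.0942 × 5.19) = 0.311 / 1.489 = 0.2089 g VSS/g BOD_L.
Mass of BOD_L removed per day: Q(S₀ − S) = 705 × 1307 g/m³ = 921.2 kg/d.
Biomass synthesised: P_X = Y_obs × 921.2 = 192.4 kg VSS/d.
R_O = Q·(S₀ − S) − 1.42·P_X = 921.2 − 1.42 × 192.4 = 648.0 kg O₂/d.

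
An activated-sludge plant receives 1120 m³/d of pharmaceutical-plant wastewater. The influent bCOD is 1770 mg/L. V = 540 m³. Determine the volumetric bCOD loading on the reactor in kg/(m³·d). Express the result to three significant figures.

Applied bCOD load per unit volume = Q·S₀/V = (1120 × 1770/1000)/540.0 = 3.671 kg bCOD·m⁻³·d⁻¹.

L_v ≈ 3.67 kg bCOD/(m³·d)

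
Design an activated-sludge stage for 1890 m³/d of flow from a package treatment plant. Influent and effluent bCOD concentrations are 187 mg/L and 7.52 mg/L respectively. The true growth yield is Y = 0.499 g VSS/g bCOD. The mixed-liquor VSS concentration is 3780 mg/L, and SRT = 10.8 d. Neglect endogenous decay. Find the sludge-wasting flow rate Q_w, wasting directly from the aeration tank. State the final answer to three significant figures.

With k_d = 0 the design equation reduces to V = Y Q (S₀−S) θ_c / X = 0.499 × 1890 × (187 − 7.52) × 10.8 / 3780 = 483.6 m³.
Wasting from the aeration tank: Q_w = V / θ_c = 483.6 / 10.8 = 44.78 m³/d.

Q_w ≈ 44.8 m³/d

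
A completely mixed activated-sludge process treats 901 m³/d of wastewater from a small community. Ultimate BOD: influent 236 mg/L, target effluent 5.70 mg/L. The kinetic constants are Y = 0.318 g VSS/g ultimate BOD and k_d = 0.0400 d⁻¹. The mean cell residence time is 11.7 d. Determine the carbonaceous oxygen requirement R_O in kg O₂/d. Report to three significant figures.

R_O ≈ 144 kg O₂/d

Observed yield with endogenous decay: Y_obs = Y / (1 + k_d·θ_c) = 0.318 / (1 + 0.0400 × 11.7) = 0.318 / 1.468 = 0.2166 g VSS/g ultimate BOD.
ΔS = 236 − 5.70 = 230.3 mg/L, so the substrate removal rate is 901 × 230.3/1000 = 207.5 kg ultimate BOD/d.
Net sludge production P_X = 0.2166 × 207.5 = 44.95 kg VSS/d.
R_O = Q·(S₀ − S) − 1.42·P_X = 207.5 − 1.42 × 44.95 = 143.7 kg O₂/d.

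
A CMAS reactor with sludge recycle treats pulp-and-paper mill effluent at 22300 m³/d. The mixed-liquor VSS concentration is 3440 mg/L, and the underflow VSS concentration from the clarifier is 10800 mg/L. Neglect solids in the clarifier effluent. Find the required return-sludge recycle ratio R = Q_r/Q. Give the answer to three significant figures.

R ≈ 0.467

Solids balance on the clarifier gives (1+R)X = R·X_r, so R = X/(X_r − X) = 3440 / (10800 − 3440) = 0.4674.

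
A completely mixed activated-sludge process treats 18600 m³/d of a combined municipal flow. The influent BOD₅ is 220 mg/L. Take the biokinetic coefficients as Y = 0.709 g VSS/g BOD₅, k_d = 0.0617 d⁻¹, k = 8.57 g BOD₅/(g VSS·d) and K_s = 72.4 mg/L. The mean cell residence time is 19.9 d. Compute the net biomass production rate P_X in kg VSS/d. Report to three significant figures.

Effluent substrate depends only on kinetics and SRT: S = K_s(1 + k_d θ_c) / [θ_c(Yk − k_d) − 1] = 72.4 × (1 + 0.0617 × 19.9) / [19.9 × (0.709 × 8.57 − 0.0617) − 1] = 161.3 / 118.7 = 1.359 mg/L.
Correct the yield for decay: Y_obs = Y/(1 + k_d θ_c) = 0.709 / (1 + 0.0617 × 19.9) = 0.709 / 2.228 = 0.3182.
Substrate removed = Q·(S₀ − S) = 18600 m³/d × (220 − 1.36) g/m³ = 4.07×10^6 g/d = 4067 kg/d.
Biomass produced: P_X = Y_obs·Q·ΔS = 0.3182 × 4067 ≈ 1294 kg VSS/d.

P_X ≈ 1290 kg VSS/d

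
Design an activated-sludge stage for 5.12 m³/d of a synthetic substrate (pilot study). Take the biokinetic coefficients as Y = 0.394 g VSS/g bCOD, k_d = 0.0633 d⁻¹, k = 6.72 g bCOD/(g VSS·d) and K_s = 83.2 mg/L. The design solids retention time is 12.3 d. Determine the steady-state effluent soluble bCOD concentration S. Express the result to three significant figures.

S ≈ 4.81 mg/L

For a completely mixed reactor with recycle the Lawrence–McCarty relation gives S = K_s·(1 + k_d·θ_c) / [θ_c·(Y·k − k_d) − 1] = 83.2 × (1 + 0.0633 × 12.3) / [12.3 × (0.394 × 6.72 − 0.0633) − 1] = 148.0 / 30.79 = 4.806 mg/L.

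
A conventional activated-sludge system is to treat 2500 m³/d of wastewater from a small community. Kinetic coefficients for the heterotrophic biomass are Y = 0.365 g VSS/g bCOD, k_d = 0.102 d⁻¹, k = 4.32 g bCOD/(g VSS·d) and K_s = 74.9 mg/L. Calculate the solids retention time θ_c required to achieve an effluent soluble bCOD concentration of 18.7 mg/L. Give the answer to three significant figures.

From 1/θ_c = Y·k·S/(K_s + S) − k_d: Y·k·S/(K_s+S) = 0.365 × 4.32 × 18.7 / (74.9 + 18.7) = 0.3150 d⁻¹.
θ_c = 1/(μ − k_d) = 1/(0.3150 − 0.102) = 1/0.2130 = 4.694 d.

θ_c ≈ 4.69 d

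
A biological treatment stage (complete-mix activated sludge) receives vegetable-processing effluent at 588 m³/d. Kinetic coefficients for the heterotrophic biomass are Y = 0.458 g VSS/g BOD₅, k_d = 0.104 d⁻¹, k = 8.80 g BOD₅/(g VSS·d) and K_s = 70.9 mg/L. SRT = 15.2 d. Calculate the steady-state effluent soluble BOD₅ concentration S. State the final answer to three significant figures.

S ≈ 3.12 mg/L

Effluent substrate depends only on kinetics and SRT: S = K_s(1 + k_d θ_c) / [θ_c(Yk − k_d) − 1] = 70.9 × (1 + 0.104 × 15.2) / [15.2 × (0.458 × 8.80 − 0.104) − 1] = 183.0 / 58.68 = 3.118 mg/L.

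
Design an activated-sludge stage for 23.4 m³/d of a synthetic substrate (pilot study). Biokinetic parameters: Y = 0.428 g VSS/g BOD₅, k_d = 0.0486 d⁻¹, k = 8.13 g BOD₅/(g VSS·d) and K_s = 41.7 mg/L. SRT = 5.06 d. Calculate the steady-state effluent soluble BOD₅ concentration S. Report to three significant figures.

S ≈ 3.18 mg/L

For a completely mixed reactor with recycle the Lawrence–McCarty relation gives S = K_s·(1 + k_d·θ_c) / [θ_c·(Y·k − k_d) − 1] = 41.7 × (1 + 0.0486 × 5.06) / [5.06 × (0.428 × 8.13 − 0.0486) − 1] = 51.95 / 16.36 = 3.176 mg/L.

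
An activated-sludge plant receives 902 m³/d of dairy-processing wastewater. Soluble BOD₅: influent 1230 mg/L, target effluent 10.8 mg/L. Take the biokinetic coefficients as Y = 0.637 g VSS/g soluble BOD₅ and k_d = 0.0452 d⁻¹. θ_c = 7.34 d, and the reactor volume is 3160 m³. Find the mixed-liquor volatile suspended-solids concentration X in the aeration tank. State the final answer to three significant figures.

X = Y·Q·ΔS·θ_c / [V·(1 + k_d θ_c)] = 0.637 × 902 × (1230 − 10.8) × 7.34 / [3160 × (1 + 0.0452 × 7.34)] = 1222 mg/L.

X ≈ 1220 mg/L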